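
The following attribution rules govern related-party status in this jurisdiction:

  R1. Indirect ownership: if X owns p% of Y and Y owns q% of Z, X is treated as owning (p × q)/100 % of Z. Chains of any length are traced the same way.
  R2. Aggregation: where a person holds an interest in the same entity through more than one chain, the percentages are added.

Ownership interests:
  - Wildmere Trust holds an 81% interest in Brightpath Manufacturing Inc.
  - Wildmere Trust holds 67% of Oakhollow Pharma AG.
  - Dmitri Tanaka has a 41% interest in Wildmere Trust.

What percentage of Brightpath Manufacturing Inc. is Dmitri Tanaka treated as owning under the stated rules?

33.21%

Chain via Wildmere Trust (R1): 41% × 81% = 33.21% of Brightpath Manufacturing Inc.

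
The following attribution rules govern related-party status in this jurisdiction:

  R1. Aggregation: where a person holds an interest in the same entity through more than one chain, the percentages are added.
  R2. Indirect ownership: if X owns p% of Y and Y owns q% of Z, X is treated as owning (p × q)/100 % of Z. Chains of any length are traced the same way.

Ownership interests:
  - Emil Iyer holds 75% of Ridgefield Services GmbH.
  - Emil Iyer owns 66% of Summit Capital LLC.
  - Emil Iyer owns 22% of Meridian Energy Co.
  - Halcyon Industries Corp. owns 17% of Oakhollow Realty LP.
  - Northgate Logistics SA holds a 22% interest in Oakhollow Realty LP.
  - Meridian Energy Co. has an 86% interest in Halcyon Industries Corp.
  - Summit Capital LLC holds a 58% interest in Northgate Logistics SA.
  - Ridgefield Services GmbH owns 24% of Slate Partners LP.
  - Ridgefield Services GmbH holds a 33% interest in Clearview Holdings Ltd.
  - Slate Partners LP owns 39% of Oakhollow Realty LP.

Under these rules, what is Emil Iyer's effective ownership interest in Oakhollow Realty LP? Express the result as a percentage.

Chain via Summit Capital LLC → Northgate Logistics SA (R2): 66% × 58% × 22% = 8.4216% of Oakhollow Realty LP.
Chain via Ridgefield Services GmbH → Slate Partners LP (R2): 75% × 24% × 39% = 7.02% of Oakhollow Realty LP.
Chain via Meridian Energy Co. → Halcyon Industries Corp. (R2): 22% × 86% × 17% = 3.2164% of Oakhollow Realty LP.
Aggregating (R1): 8.4216% + 7.02% + 3.2164% = 18.658%.

18.658%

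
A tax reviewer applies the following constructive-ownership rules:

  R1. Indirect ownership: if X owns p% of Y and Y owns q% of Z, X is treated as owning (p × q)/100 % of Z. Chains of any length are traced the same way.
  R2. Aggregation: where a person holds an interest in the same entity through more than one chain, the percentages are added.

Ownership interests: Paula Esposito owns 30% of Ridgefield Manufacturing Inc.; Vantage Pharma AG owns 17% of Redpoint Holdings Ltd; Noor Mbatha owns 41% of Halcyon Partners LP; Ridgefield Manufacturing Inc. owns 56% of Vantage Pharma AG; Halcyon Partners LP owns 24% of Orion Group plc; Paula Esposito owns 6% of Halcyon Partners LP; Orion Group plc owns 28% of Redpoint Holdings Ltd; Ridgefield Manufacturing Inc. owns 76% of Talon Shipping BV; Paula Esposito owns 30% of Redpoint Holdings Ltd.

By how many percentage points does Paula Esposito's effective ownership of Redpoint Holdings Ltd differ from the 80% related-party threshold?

Chain via Halcyon Partners LP → Orion Group plc (R1): 6% × 24% × 28% = 0.4032% of Redpoint Holdings Ltd.
Chain via Ridgefield Manufacturing Inc. → Vantage Pharma AG (R1): 30% × 56% × 17% = 2.856% of Redpoint Holdings Ltd.
Direct interest in Redpoint Holdings Ltd: 30%.
Aggregating (R2): 0.4032% + 2.856% + 30% = 33.2592%.
33.2592% falls short of the 80% threshold by 46.7408 percentage points.

46.7408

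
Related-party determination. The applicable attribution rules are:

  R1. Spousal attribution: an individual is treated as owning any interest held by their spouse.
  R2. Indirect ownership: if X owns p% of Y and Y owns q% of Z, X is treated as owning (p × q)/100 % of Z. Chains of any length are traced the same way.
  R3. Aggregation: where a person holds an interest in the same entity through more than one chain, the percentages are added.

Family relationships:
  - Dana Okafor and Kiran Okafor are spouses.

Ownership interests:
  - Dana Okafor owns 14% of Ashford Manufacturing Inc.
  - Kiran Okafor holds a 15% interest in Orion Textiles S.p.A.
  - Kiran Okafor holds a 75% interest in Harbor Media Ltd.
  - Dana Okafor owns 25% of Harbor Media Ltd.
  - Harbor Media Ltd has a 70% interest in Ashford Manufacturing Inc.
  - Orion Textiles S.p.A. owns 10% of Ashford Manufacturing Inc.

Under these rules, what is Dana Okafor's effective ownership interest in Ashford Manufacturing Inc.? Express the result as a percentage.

85.5%

By spousal attribution (R1), Dana Okafor is treated as also owning Kiran Okafor's interest in Harbor Media Ltd, giving 25% + 75% = 100%.
By spousal attribution (R1), Dana Okafor is treated as owning Kiran Okafor's 15% interest in Orion Textiles S.p.A.
Chain via Harbor Media Ltd (R2): 100% × 70% = 70% of Ashford Manufacturing Inc.
Direct interest in Ashford Manufacturing Inc: 14%.
Chain via Orion Textiles S.p.A. (R2): 15% × 10% = 1.5% of Ashford Manufacturing Inc.
Aggregating (R3): 70% + 14% + 1.5% = 85.5%.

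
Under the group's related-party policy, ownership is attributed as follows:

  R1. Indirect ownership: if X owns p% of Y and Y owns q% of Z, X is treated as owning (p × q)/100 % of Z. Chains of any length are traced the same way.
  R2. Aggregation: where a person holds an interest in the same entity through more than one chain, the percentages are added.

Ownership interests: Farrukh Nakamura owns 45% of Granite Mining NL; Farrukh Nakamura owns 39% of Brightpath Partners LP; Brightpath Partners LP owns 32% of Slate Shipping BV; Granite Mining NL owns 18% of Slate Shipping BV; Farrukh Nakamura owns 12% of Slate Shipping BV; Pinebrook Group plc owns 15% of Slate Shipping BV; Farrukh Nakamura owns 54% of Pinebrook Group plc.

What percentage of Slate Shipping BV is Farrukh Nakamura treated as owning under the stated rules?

Chain via Brightpath Partners LP (R1): 39% × 32% = 12.48% of Slate Shipping BV.
Chain via Granite Mining NL (R1): 45% × 18% = 8.1% of Slate Shipping BV.
Chain via Pinebrook Group plc (R1): 54% × 15% = 8.1% of Slate Shipping BV.
Direct interest in Slate Shipping BV: 12%.
Aggregating (R2): 12.48% + 8.1% + 8.1% + 12% = 40.68%.

40.68%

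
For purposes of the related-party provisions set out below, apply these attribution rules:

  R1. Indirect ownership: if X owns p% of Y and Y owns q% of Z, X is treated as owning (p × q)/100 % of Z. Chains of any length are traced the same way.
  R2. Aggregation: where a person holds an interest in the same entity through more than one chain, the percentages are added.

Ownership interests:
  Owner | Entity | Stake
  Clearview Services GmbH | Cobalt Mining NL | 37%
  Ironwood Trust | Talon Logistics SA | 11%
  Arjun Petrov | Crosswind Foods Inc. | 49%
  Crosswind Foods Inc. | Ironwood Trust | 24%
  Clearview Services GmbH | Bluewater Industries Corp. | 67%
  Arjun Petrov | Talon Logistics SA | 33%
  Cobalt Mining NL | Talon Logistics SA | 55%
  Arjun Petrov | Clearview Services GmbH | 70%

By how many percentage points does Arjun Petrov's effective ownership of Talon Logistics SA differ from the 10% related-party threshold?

38.5386

Chain via Crosswind Foods Inc. → Ironwood Trust (R1): 49% × 24% × 11% = 1.2936% of Talon Logistics SA.
Chain via Clearview Services GmbH → Cobalt Mining NL (R1): 70% × 37% × 55% = 14.245% of Talon Logistics SA.
Direct interest in Talon Logistics SA: 33%.
Aggregating (R2): 1.2936% + 14.245% + 33% = 48.5386%.
48.5386% exceeds the 10% threshold by 38.5386 percentage points.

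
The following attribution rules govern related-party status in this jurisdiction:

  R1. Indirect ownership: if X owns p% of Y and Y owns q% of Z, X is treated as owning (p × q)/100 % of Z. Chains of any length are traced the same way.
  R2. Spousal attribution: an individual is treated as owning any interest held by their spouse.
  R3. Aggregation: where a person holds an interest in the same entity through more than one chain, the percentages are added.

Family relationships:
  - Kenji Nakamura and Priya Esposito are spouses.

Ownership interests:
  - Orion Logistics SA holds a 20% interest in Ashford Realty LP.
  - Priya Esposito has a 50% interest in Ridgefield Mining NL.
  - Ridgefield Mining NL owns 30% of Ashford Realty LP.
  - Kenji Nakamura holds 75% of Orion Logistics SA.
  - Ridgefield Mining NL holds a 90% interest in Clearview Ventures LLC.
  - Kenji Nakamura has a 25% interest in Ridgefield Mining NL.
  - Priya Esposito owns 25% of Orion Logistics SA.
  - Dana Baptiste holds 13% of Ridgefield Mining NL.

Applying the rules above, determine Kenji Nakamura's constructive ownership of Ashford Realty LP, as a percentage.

42.5%

By spousal attribution (R2), Kenji Nakamura is treated as also owning Priya Esposito's interest in Ridgefield Mining NL, giving 25% + 50% = 75%.
By spousal attribution (R2), Kenji Nakamura is treated as also owning Priya Esposito's interest in Orion Logistics SA, giving 75% + 25% = 100%.
Chain via Ridgefield Mining NL (R1): 75% × 30% = 22.5% of Ashford Realty LP.
Chain via Orion Logistics SA (R1): 100% × 20% = 20% of Ashford Realty LP.
Aggregating (R3): 22.5% + 20% = 42.5%.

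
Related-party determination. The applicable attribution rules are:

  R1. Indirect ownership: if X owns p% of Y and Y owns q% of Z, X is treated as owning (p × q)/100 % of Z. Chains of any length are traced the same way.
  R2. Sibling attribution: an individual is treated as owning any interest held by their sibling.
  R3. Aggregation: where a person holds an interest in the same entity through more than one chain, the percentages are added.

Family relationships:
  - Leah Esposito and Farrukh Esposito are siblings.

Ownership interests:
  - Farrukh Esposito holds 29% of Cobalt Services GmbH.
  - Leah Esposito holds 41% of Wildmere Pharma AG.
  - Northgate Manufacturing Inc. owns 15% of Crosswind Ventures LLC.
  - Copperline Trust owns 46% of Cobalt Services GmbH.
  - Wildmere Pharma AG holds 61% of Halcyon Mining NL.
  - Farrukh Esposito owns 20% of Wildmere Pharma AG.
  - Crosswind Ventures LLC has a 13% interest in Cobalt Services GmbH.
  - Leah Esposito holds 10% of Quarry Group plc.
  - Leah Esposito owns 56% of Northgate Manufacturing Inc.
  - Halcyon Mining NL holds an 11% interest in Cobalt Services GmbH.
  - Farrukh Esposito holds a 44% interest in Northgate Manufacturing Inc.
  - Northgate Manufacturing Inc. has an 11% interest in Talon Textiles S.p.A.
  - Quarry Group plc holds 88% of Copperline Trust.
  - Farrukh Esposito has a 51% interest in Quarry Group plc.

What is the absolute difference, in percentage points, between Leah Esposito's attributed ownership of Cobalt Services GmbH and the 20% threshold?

39.7359

By sibling attribution (R2), Leah Esposito is treated as also owning Farrukh Esposito's interest in Wildmere Pharma AG, giving 41% + 20% = 61%.
By sibling attribution (R2), Leah Esposito is treated as also owning Farrukh Esposito's interest in Northgate Manufacturing Inc, giving 56% + 44% = 100%.
By sibling attribution (R2), Leah Esposito is treated as also owning Farrukh Esposito's interest in Quarry Group plc, giving 10% + 51% = 61%.
By sibling attribution (R2), Leah Esposito is treated as owning Farrukh Esposito's 29% interest in Cobalt Services GmbH.
Chain via Wildmere Pharma AG → Halcyon Mining NL (R1): 61% × 61% × 11% = 4.0931% of Cobalt Services GmbH.
Chain via Northgate Manufacturing Inc. → Crosswind Ventures LLC (R1): 100% × 15% × 13% = 1.95% of Cobalt Services GmbH.
Chain via Quarry Group plc → Copperline Trust (R1): 61% × 88% × 46% = 24.6928% of Cobalt Services GmbH.
Direct interest in Cobalt Services GmbH: 29%.
Aggregating (R3): 4.0931% + 1.95% + 24.6928% + 29% = 59.7359%.
59.7359% exceeds the 20% threshold by 39.7359 percentage points.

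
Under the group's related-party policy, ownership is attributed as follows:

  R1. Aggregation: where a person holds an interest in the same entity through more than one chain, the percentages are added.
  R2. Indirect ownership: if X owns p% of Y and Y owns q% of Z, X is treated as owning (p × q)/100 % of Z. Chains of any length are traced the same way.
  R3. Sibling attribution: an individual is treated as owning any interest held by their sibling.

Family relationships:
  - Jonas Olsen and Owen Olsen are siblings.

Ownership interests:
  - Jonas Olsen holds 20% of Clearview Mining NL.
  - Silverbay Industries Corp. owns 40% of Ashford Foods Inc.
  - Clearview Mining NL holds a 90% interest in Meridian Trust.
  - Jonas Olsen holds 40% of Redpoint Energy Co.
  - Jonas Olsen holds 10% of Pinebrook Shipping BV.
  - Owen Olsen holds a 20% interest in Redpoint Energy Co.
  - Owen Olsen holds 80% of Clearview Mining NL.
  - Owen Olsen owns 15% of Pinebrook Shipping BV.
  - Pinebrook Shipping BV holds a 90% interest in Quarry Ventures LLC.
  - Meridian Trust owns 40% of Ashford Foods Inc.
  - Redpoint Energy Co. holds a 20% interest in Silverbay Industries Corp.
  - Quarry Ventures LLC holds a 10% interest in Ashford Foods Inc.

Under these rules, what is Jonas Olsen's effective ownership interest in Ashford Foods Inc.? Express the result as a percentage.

43.05%

By sibling attribution (R3), Jonas Olsen is treated as also owning Owen Olsen's interest in Pinebrook Shipping BV, giving 10% + 15% = 25%.
By sibling attribution (R3), Jonas Olsen is treated as also owning Owen Olsen's interest in Redpoint Energy Co, giving 40% + 20% = 60%.
By sibling attribution (R3), Jonas Olsen is treated as also owning Owen Olsen's interest in Clearview Mining NL, giving 20% + 80% = 100%.
Chain via Pinebrook Shipping BV → Quarry Ventures LLC (R2): 25% × 90% × 10% = 2.25% of Ashford Foods Inc.
Chain via Redpoint Energy Co. → Silverbay Industries Corp. (R2): 60% × 20% × 40% = 4.8% of Ashford Foods Inc.
Chain via Clearview Mining NL → Meridian Trust (R2): 100% × 90% × 40% = 36% of Ashford Foods Inc.
Aggregating (R1): 2.25% + 4.8% + 36% = 43.05%.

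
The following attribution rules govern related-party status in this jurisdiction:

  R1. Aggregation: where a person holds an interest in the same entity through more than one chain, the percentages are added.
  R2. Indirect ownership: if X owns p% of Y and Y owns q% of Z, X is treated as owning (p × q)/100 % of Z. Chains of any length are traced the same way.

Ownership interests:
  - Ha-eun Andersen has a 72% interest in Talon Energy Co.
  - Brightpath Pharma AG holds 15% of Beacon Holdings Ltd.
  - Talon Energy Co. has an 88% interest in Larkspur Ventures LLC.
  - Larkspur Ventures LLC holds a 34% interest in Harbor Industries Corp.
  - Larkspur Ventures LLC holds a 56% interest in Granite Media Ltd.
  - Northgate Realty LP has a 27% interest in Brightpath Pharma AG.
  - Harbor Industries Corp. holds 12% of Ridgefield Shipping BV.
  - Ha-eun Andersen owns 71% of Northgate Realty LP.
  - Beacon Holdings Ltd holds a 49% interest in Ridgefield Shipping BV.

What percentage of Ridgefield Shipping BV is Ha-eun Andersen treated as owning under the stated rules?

3.994083%

Chain via Northgate Realty LP → Brightpath Pharma AG → Beacon Holdings Ltd (R2): 71% × 27% × 15% × 49% = 1.408995% of Ridgefield Shipping BV.
Chain via Talon Energy Co. → Larkspur Ventures LLC → Harbor Industries Corp. (R2): 72% × 88% × 34% × 12% = 2.585088% of Ridgefield Shipping BV.
Aggregating (R1): 1.408995% + 2.585088% = 3.994083%.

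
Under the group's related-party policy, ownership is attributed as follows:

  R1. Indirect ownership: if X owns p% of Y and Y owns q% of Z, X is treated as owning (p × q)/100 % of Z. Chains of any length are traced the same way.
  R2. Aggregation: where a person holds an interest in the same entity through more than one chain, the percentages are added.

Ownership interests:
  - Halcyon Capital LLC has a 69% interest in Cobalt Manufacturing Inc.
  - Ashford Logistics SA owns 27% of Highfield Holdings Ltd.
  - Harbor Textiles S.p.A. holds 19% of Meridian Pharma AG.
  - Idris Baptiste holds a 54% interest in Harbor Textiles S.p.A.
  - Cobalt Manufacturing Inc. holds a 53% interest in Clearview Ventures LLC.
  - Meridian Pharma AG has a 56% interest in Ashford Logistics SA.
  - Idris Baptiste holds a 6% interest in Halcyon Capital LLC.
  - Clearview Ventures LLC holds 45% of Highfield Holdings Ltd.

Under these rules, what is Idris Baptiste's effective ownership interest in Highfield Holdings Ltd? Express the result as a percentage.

2.538702%

Chain via Halcyon Capital LLC → Cobalt Manufacturing Inc. → Clearview Ventures LLC (R1): 6% × 69% × 53% × 45% = 0.98739% of Highfield Holdings Ltd.
Chain via Harbor Textiles S.p.A. → Meridian Pharma AG → Ashford Logistics SA (R1): 54% × 19% × 56% × 27% = 1.551312% of Highfield Holdings Ltd.
Aggregating (R2): 0.98739% + 1.551312% = 2.538702%.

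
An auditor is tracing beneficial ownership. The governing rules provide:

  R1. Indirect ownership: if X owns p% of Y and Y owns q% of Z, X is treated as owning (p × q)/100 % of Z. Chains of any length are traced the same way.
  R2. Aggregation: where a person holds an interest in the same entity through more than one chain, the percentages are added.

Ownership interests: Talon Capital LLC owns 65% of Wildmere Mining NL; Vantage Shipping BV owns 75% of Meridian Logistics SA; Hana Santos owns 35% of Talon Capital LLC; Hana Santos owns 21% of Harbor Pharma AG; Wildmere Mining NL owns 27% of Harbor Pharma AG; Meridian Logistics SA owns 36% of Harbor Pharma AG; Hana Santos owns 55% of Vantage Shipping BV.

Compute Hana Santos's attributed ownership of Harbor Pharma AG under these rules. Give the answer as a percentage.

41.9925%

Chain via Talon Capital LLC → Wildmere Mining NL (R1): 35% × 65% × 27% = 6.1425% of Harbor Pharma AG.
Chain via Vantage Shipping BV → Meridian Logistics SA (R1): 55% × 75% × 36% = 14.85% of Harbor Pharma AG.
Direct interest in Harbor Pharma AG: 21%.
Aggregating (R2): 6.1425% + 14.85% + 21% = 41.9925%.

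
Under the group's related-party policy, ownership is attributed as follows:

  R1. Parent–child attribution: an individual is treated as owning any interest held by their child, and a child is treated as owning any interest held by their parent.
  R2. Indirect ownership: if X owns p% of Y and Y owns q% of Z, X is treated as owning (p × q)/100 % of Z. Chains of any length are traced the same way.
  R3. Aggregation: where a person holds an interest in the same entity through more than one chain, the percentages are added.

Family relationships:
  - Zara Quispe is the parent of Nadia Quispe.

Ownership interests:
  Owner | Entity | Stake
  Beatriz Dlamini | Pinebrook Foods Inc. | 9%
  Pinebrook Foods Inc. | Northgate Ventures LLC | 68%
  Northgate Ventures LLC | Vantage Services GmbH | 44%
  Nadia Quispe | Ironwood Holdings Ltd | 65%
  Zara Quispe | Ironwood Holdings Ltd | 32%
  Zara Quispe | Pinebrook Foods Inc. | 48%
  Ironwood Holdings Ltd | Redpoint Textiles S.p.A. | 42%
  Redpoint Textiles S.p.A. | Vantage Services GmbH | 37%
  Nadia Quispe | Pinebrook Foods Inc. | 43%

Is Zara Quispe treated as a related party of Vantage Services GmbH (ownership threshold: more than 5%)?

By parent–child attribution (R1), Zara Quispe is treated as also owning Nadia Quispe's interest in Pinebrook Foods Inc, giving 48% + 43% = 91%.
By parent–child attribution (R1), Zara Quispe is treated as also owning Nadia Quispe's interest in Ironwood Holdings Ltd, giving 32% + 65% = 97%.
Chain via Pinebrook Foods Inc. → Northgate Ventures LLC (R2): 91% × 68% × 44% = 27.2272% of Vantage Services GmbH.
Chain via Ironwood Holdings Ltd → Redpoint Textiles S.p.A. (R2): 97% × 42% × 37% = 15.0738% of Vantage Services GmbH.
Aggregating (R3): 27.2272% + 15.0738% = 42.301%.
42.301% exceeds the 5% threshold, so Zara is a related party to Vantage Services GmbH.

Yes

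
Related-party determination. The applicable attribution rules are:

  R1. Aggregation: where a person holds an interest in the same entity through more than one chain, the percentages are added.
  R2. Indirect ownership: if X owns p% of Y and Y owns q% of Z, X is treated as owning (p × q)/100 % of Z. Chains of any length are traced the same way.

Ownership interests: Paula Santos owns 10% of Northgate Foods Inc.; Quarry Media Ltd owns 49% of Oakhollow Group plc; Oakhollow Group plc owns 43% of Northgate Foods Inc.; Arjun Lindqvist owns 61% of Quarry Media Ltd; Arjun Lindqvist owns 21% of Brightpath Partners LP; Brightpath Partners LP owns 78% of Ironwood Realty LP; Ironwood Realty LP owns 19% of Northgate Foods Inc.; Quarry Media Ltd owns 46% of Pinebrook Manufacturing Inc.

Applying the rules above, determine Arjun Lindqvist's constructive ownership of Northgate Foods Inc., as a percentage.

15.9649%

Chain via Quarry Media Ltd → Oakhollow Group plc (R2): 61% × 49% × 43% = 12.8527% of Northgate Foods Inc.
Chain via Brightpath Partners LP → Ironwood Realty LP (R2): 21% × 78% × 19% = 3.1122% of Northgate Foods Inc.
Aggregating (R1): 12.8527% + 3.1122% = 15.9649%.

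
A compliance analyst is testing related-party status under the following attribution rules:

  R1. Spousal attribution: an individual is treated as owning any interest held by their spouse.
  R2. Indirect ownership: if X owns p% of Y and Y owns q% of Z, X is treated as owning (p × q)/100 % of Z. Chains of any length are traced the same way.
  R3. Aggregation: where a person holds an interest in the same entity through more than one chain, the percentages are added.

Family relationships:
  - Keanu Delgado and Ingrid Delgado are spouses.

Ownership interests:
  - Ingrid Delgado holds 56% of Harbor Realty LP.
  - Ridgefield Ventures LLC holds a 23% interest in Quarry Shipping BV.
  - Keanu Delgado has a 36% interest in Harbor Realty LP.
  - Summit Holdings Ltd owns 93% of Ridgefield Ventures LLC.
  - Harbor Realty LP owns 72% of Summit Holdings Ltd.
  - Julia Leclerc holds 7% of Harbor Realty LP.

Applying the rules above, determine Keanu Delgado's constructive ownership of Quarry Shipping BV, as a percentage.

14.168736%

By spousal attribution (R1), Keanu Delgado is treated as also owning Ingrid Delgado's interest in Harbor Realty LP, giving 36% + 56% = 92%.
Chain via Harbor Realty LP → Summit Holdings Ltd → Ridgefield Ventures LLC (R2): 92% × 72% × 93% × 23% = 14.168736% of Quarry Shipping BV.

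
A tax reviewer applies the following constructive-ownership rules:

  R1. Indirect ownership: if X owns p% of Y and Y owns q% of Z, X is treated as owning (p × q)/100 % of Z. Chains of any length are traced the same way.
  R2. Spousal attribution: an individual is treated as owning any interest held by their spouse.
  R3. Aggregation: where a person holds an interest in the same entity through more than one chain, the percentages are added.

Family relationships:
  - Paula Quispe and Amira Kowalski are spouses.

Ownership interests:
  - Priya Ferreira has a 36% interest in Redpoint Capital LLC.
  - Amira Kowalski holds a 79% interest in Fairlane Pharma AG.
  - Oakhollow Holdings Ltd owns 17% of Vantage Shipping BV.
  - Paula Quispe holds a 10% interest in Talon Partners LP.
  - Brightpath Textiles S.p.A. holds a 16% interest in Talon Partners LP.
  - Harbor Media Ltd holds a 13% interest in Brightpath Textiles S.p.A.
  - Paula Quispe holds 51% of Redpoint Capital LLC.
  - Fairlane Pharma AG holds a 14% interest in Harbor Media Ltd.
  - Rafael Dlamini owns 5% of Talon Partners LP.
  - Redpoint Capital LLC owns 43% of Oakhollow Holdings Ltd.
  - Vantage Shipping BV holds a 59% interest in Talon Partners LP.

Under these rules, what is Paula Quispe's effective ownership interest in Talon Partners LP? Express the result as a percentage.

12.429627%

By spousal attribution (R2), Paula Quispe is treated as owning Amira Kowalski's 79% interest in Fairlane Pharma AG.
Chain via Redpoint Capital LLC → Oakhollow Holdings Ltd → Vantage Shipping BV (R1): 51% × 43% × 17% × 59% = 2.199579% of Talon Partners LP.
Direct interest in Talon Partners LP: 10%.
Chain via Fairlane Pharma AG → Harbor Media Ltd → Brightpath Textiles S.p.A. (R1): 79% × 14% × 13% × 16% = 0.230048% of Talon Partners LP.
Aggregating (R3): 2.199579% + 10% + 0.230048% = 12.429627%.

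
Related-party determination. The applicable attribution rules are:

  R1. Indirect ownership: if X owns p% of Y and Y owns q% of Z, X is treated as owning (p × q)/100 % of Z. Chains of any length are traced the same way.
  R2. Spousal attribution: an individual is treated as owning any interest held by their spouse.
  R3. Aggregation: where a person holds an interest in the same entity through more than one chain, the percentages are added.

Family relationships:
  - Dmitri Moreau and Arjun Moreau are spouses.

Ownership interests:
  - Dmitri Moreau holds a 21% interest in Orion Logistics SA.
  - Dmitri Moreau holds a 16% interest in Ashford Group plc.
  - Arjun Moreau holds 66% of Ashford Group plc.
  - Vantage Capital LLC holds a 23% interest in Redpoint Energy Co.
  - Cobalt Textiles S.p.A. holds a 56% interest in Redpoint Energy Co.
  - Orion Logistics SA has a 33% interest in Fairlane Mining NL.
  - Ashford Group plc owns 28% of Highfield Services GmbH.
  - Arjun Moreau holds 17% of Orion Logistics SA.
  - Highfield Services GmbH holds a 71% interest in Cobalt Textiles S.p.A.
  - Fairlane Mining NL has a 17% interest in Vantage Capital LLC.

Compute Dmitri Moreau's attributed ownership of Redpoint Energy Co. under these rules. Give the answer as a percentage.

9.61921%

By spousal attribution (R2), Dmitri Moreau is treated as also owning Arjun Moreau's interest in Ashford Group plc, giving 16% + 66% = 82%.
By spousal attribution (R2), Dmitri Moreau is treated as also owning Arjun Moreau's interest in Orion Logistics SA, giving 21% + 17% = 38%.
Chain via Ashford Group plc → Highfield Services GmbH → Cobalt Textiles S.p.A. (R1): 82% × 28% × 71% × 56% = 9.128896% of Redpoint Energy Co.
Chain via Orion Logistics SA → Fairlane Mining NL → Vantage Capital LLC (R1): 38% × 33% × 17% × 23% = 0.490314% of Redpoint Energy Co.
Aggregating (R3): 9.128896% + 0.490314% = 9.61921%.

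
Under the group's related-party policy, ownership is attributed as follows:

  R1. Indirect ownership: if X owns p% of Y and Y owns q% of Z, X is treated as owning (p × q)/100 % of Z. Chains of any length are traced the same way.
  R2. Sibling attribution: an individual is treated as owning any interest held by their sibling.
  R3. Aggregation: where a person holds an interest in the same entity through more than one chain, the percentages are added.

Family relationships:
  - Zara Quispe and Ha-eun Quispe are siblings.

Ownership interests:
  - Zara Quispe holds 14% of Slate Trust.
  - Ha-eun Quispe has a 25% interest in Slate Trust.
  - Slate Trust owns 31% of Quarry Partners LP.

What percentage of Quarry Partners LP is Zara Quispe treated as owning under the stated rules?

By sibling attribution (R2), Zara Quispe is treated as also owning Ha-eun Quispe's interest in Slate Trust, giving 14% + 25% = 39%.
Chain via Slate Trust (R1): 39% × 31% = 12.09% of Quarry Partners LP.

12.09%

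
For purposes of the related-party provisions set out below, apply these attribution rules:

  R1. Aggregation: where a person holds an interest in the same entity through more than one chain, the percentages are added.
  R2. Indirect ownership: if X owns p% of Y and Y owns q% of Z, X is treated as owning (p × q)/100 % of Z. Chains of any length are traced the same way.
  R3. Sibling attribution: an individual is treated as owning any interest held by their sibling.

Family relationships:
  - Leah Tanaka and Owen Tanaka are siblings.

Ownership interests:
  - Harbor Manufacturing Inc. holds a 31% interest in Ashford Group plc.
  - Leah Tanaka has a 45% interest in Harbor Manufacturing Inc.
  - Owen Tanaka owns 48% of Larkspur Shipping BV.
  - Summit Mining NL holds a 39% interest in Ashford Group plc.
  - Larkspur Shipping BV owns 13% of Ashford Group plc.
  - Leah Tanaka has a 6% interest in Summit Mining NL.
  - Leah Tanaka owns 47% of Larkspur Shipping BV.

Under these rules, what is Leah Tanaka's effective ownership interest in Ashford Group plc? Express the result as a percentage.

By sibling attribution (R3), Leah Tanaka is treated as also owning Owen Tanaka's interest in Larkspur Shipping BV, giving 47% + 48% = 95%.
Chain via Larkspur Shipping BV (R2): 95% × 13% = 12.35% of Ashford Group plc.
Chain via Harbor Manufacturing Inc. (R2): 45% × 31% = 13.95% of Ashford Group plc.
Chain via Summit Mining NL (R2): 6% × 39% = 2.34% of Ashford Group plc.
Aggregating (R1): 12.35% + 13.95% + 2.34% = 28.64%.

28.64%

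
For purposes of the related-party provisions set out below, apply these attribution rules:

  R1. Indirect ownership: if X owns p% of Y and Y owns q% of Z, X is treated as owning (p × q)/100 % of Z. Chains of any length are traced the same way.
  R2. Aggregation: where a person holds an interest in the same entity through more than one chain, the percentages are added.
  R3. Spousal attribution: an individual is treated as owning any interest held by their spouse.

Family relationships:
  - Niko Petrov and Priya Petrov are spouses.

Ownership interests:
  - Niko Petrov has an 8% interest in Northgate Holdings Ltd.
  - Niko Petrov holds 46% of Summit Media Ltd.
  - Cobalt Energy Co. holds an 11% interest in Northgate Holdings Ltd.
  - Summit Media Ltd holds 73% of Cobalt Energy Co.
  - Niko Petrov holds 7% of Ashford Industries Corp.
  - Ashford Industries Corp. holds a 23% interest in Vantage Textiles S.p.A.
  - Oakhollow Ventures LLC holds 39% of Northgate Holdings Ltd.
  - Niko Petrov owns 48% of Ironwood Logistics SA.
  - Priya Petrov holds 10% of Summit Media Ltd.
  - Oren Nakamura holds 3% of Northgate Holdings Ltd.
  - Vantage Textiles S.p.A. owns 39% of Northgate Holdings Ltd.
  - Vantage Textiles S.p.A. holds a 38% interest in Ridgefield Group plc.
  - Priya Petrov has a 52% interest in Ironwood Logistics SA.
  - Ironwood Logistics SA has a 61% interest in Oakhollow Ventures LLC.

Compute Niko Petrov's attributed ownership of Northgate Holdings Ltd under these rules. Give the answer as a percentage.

By spousal attribution (R3), Niko Petrov is treated as also owning Priya Petrov's interest in Summit Media Ltd, giving 46% + 10% = 56%.
By spousal attribution (R3), Niko Petrov is treated as also owning Priya Petrov's interest in Ironwood Logistics SA, giving 48% + 52% = 100%.
Chain via Ashford Industries Corp. → Vantage Textiles S.p.A. (R1): 7% × 23% × 39% = 0.6279% of Northgate Holdings Ltd.
Chain via Summit Media Ltd → Cobalt Energy Co. (R1): 56% × 73% × 11% = 4.4968% of Northgate Holdings Ltd.
Chain via Ironwood Logistics SA → Oakhollow Ventures LLC (R1): 100% × 61% × 39% = 23.79% of Northgate Holdings Ltd.
Direct interest in Northgate Holdings Ltd: 8%.
Aggregating (R2): 0.6279% + 4.4968% + 23.79% + 8% = 36.9147%.

36.9147%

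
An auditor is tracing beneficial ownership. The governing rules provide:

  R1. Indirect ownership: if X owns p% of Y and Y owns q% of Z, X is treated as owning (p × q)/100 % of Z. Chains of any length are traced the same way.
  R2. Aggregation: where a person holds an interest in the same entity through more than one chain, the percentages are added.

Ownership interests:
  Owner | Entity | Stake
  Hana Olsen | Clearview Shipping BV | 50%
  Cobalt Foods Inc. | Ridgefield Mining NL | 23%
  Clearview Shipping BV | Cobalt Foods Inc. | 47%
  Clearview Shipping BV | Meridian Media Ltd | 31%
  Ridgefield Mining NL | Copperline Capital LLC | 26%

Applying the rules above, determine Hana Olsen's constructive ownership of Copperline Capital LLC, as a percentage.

Chain via Clearview Shipping BV → Cobalt Foods Inc. → Ridgefield Mining NL (R1): 50% × 47% × 23% × 26% = 1.4053% of Copperline Capital LLC.

1.4053%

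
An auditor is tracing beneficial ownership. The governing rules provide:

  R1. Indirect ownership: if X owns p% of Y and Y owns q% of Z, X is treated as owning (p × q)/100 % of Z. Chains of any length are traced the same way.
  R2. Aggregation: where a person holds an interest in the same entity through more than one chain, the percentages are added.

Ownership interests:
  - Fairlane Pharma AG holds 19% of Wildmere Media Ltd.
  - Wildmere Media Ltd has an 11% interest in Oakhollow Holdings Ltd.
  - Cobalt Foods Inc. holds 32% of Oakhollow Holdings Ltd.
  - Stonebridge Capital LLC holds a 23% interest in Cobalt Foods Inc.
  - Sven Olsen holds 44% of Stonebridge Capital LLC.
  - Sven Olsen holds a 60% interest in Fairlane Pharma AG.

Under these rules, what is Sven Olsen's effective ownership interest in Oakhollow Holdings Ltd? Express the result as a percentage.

4.4924%

Chain via Fairlane Pharma AG → Wildmere Media Ltd (R1): 60% × 19% × 11% = 1.254% of Oakhollow Holdings Ltd.
Chain via Stonebridge Capital LLC → Cobalt Foods Inc. (R1): 44% × 23% × 32% = 3.2384% of Oakhollow Holdings Ltd.
Aggregating (R2): 1.254% + 3.2384% = 4.4924%.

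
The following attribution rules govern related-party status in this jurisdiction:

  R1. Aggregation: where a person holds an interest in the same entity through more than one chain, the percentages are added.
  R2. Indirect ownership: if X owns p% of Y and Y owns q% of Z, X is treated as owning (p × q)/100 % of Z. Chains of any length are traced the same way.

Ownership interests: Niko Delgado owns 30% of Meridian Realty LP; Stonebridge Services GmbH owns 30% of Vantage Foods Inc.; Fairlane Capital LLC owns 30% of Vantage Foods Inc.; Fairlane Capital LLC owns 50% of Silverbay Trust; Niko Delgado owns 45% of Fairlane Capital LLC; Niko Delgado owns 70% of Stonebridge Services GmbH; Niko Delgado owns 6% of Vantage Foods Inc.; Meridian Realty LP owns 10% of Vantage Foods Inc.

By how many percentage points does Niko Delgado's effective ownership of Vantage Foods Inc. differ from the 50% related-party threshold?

Chain via Stonebridge Services GmbH (R2): 70% × 30% = 21% of Vantage Foods Inc.
Chain via Meridian Realty LP (R2): 30% × 10% = 3% of Vantage Foods Inc.
Chain via Fairlane Capital LLC (R2): 45% × 30% = 13.5% of Vantage Foods Inc.
Direct interest in Vantage Foods Inc: 6%.
Aggregating (R1): 21% + 3% + 13.5% + 6% = 43.5%.
43.5% falls short of the 50% threshold by 6.5 percentage points.

6.5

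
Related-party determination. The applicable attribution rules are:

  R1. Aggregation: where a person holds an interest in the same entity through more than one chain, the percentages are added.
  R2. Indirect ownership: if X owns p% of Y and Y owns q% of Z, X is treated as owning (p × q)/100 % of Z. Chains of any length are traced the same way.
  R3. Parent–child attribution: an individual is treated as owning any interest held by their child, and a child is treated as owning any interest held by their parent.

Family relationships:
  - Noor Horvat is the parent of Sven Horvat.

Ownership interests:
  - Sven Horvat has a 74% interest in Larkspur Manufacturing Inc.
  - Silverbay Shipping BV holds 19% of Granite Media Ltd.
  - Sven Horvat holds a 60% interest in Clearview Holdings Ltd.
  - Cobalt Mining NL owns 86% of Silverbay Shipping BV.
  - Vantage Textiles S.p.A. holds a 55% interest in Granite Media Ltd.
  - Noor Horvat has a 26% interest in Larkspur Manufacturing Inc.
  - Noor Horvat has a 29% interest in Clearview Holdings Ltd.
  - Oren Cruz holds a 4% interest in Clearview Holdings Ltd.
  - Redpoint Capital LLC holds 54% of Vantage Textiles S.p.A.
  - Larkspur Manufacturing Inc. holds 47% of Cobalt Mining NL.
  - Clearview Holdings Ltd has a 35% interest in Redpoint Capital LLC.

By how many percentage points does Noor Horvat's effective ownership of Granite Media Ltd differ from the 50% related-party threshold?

33.06865

By parent–child attribution (R3), Noor Horvat is treated as also owning Sven Horvat's interest in Larkspur Manufacturing Inc, giving 26% + 74% = 100%.
By parent–child attribution (R3), Noor Horvat is treated as also owning Sven Horvat's interest in Clearview Holdings Ltd, giving 29% + 60% = 89%.
Chain via Larkspur Manufacturing Inc. → Cobalt Mining NL → Silverbay Shipping BV (R2): 100% × 47% × 86% × 19% = 7.6798% of Granite Media Ltd.
Chain via Clearview Holdings Ltd → Redpoint Capital LLC → Vantage Textiles S.p.A. (R2): 89% × 35% × 54% × 55% = 9.25155% of Granite Media Ltd.
Aggregating (R1): 7.6798% + 9.25155% = 16.93135%.
16.93135% falls short of the 50% threshold by 33.06865 percentage points.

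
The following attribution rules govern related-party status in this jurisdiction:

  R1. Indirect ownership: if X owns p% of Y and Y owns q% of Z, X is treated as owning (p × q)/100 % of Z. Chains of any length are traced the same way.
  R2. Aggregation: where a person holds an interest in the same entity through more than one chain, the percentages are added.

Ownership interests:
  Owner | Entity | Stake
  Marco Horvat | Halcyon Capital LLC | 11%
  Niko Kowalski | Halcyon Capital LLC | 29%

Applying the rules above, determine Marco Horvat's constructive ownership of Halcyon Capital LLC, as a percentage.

Direct interest in Halcyon Capital LLC: 11%.

11%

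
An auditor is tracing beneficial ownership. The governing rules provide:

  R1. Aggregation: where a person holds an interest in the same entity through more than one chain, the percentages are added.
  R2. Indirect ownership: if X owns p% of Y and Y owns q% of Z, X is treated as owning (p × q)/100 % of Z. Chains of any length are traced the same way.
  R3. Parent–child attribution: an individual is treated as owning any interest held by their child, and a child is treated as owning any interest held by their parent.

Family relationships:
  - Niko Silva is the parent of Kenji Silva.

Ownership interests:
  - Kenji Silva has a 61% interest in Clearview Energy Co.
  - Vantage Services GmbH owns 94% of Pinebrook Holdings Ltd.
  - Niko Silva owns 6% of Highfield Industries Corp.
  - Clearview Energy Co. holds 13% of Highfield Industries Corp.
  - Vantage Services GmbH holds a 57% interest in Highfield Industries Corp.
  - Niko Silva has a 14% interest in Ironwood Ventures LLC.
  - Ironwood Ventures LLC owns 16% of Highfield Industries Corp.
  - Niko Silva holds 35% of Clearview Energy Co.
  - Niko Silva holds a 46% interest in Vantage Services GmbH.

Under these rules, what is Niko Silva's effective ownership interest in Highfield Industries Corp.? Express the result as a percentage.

46.94%

By parent–child attribution (R3), Niko Silva is treated as also owning Kenji Silva's interest in Clearview Energy Co, giving 35% + 61% = 96%.
Chain via Ironwood Ventures LLC (R2): 14% × 16% = 2.24% of Highfield Industries Corp.
Chain via Vantage Services GmbH (R2): 46% × 57% = 26.22% of Highfield Industries Corp.
Chain via Clearview Energy Co. (R2): 96% × 13% = 12.48% of Highfield Industries Corp.
Direct interest in Highfield Industries Corp: 6%.
Aggregating (R1): 2.24% + 26.22% + 12.48% + 6% = 46.94%.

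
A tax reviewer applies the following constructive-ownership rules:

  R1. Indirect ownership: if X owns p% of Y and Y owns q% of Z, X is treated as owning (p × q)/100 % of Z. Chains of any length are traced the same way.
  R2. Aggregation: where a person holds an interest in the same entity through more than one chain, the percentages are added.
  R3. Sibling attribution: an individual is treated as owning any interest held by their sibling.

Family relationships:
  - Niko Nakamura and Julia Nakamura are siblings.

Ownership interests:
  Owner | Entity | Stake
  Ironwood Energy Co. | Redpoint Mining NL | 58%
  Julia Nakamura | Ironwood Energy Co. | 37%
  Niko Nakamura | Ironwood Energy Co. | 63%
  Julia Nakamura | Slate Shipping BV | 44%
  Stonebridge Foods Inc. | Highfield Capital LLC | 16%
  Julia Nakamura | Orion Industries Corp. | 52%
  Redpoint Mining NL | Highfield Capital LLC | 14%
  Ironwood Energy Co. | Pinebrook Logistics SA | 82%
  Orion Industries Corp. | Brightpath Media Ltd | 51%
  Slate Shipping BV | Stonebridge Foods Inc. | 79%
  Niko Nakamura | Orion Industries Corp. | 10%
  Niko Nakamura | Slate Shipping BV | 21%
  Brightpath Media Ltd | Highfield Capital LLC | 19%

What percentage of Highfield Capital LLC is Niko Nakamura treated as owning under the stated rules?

By sibling attribution (R3), Niko Nakamura is treated as also owning Julia Nakamura's interest in Ironwood Energy Co, giving 63% + 37% = 100%.
By sibling attribution (R3), Niko Nakamura is treated as also owning Julia Nakamura's interest in Orion Industries Corp, giving 10% + 52% = 62%.
By sibling attribution (R3), Niko Nakamura is treated as also owning Julia Nakamura's interest in Slate Shipping BV, giving 21% + 44% = 65%.
Chain via Ironwood Energy Co. → Redpoint Mining NL (R1): 100% × 58% × 14% = 8.12% of Highfield Capital LLC.
Chain via Orion Industries Corp. → Brightpath Media Ltd (R1): 62% × 51% × 19% = 6.0078% of Highfield Capital LLC.
Chain via Slate Shipping BV → Stonebridge Foods Inc. (R1): 65% × 79% × 16% = 8.216% of Highfield Capital LLC.
Aggregating (R2): 8.12% + 6.0078% + 8.216% = 22.3438%.

22.3438%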